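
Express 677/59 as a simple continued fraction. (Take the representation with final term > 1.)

[11; 2, 9, 3]

677 = 11*59 + 28
59 = 2*28 + 3
28 = 9*3 + 1
3 = 3*1 + 0  (stop)
So 677/59 = [11; 2, 9, 3].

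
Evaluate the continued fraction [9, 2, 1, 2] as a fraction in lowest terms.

75/8

Fold from the inside: start with 2/1.
  1 + 1/2 = 3/2
  2 + 2/3 = 8/3
  9 + 3/8 = 75/8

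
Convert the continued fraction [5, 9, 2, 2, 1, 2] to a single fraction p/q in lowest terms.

914/179

Using pₖ = aₖpₖ₋₁ + pₖ₋₂ and qₖ = aₖqₖ₋₁ + qₖ₋₂:
  k=0: a=5, p=5, q=1
  k=1: a=9, p=46, q=9
  k=2: a=2, p=97, q=19
  k=3: a=2, p=240, q=47
  k=4: a=1, p=337, q=66
  k=5: a=2, p=914, q=179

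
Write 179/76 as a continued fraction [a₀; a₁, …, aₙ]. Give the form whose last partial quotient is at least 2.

179 = 2·76 + 27
76 = 2·27 + 22
27 = 1·22 + 5
22 = 4·5 + 2
5 = 2·2 + 1
2 = 2·1 + 0  (stop)
So 179/76 = [2; 2, 1, 4, 2, 2].

[2; 2, 1, 4, 2, 2]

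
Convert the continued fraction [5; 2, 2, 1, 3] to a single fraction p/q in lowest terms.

Fold from the inside: start with 3/1.
  1 + 1/3 = 4/3
  2 + 3/4 = 11/4
  2 + 4/11 = 26/11
  5 + 11/26 = 141/26

141/26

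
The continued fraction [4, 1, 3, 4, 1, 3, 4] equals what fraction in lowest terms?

1624/341

Using pₖ = aₖpₖ₋₁ + pₖ₋₂ and qₖ = aₖqₖ₋₁ + qₖ₋₂:
  k=0: a=4, p=4, q=1
  k=1: a=1, p=5, q=1
  k=2: a=3, p=19, q=4
  k=3: a=4, p=81, q=17
  k=4: a=1, p=100, q=21
  k=5: a=3, p=381, q=80
  k=6: a=4, p=1624, q=341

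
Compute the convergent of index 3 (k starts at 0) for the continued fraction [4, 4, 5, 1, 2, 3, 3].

Using pₖ = aₖpₖ₋₁ + pₖ₋₂, qₖ = aₖqₖ₋₁ + qₖ₋₂ (with p₋₁=1, p₋₂=0, q₋₁=0, q₋₂=1):
  k=0: a=4, p=4, q=1
  k=1: a=4, p=17, q=4
  k=2: a=5, p=89, q=21
  k=3: a=1, p=106, q=25

106/25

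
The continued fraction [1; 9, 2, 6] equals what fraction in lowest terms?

Fold from the inside: start with 6/1.
  2 + 1/6 = 13/6
  9 + 6/13 = 123/13
  1 + 13/123 = 136/123

136/123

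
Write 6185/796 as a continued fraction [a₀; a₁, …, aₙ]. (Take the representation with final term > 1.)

6185 = 7*796 + 613
796 = 1*613 + 183
613 = 3*183 + 64
183 = 2*64 + 55
64 = 1*55 + 9
55 = 6*9 + 1
9 = 9*1 + 0  (stop)
So 6185/796 = [7; 1, 3, 2, 1, 6, 9].

[7; 1, 3, 2, 1, 6, 9]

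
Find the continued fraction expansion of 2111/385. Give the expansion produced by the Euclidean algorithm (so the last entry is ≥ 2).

[5; 2, 14, 3, 4]

2111 = 5·385 + 186
385 = 2·186 + 13
186 = 14·13 + 4
13 = 3·4 + 1
4 = 4·1 + 0  (stop)
So 2111/385 = [5; 2, 14, 3, 4].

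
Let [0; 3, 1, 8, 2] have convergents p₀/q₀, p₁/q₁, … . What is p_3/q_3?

9/35

Using pₖ = aₖpₖ₋₁ + pₖ₋₂, qₖ = aₖqₖ₋₁ + qₖ₋₂ (with p₋₁=1, p₋₂=0, q₋₁=0, q₋₂=1):
  k=0: a=0, p=0, q=1
  k=1: a=3, p=1, q=3
  k=2: a=1, p=1, q=4
  k=3: a=8, p=9, q=35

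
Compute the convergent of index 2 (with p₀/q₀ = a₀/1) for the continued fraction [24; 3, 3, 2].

Using pₖ = aₖpₖ₋₁ + pₖ₋₂, qₖ = aₖqₖ₋₁ + qₖ₋₂ (with p₋₁=1, p₋₂=0, q₋₁=0, q₋₂=1):
  k=0: a=24, p=24, q=1
  k=1: a=3, p=73, q=3
  k=2: a=3, p=243, q=10

243/10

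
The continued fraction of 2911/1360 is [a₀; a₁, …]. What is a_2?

2911 = 2·1360 + 191   →  a_0 = 2
1360 = 7·191 + 23   →  a_1 = 7
191 = 8·23 + 7   →  a_2 = 8

8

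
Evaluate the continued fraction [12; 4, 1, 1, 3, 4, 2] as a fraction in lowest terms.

3739/306

Fold from the inside: start with 2/1.
  4 + 1/2 = 9/2
  3 + 2/9 = 29/9
  1 + 9/29 = 38/29
  1 + 29/38 = 67/38
  4 + 38/67 = 306/67
  12 + 67/306 = 3739/306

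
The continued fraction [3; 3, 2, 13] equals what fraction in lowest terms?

Fold from the inside: start with 13/1.
  2 + 1/13 = 27/13
  3 + 13/27 = 94/27
  3 + 27/94 = 309/94

309/94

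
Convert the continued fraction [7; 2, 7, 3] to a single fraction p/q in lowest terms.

351/47

Using pₖ = aₖpₖ₋₁ + pₖ₋₂ and qₖ = aₖqₖ₋₁ + qₖ₋₂:
  k=0: a=7, p=7, q=1
  k=1: a=2, p=15, q=2
  k=2: a=7, p=112, q=15
  k=3: a=3, p=351, q=47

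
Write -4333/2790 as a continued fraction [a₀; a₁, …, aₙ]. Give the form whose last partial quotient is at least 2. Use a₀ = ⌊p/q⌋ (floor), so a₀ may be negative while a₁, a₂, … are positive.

[-2; 2, 4, 4, 1, 2, 3, 6]

-4333 = -2·2790 + 1247
2790 = 2·1247 + 296
1247 = 4·296 + 63
296 = 4·63 + 44
63 = 1·44 + 19
44 = 2·19 + 6
19 = 3·6 + 1
6 = 6·1 + 0  (stop)
So -4333/2790 = [-2; 2, 4, 4, 1, 2, 3, 6].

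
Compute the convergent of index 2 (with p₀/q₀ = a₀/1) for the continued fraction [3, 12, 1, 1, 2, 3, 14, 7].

Using pₖ = aₖpₖ₋₁ + pₖ₋₂, qₖ = aₖqₖ₋₁ + qₖ₋₂ (with p₋₁=1, p₋₂=0, q₋₁=0, q₋₂=1):
  k=0: a=3, p=3, q=1
  k=1: a=12, p=37, q=12
  k=2: a=1, p=40, q=13

40/13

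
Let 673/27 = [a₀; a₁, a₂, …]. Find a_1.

673 = 24·27 + 25   →  a_0 = 24
27 = 1·25 + 2   →  a_1 = 1

1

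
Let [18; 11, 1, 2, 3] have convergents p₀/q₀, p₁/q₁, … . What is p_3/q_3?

633/35

Using pₖ = aₖpₖ₋₁ + pₖ₋₂, qₖ = aₖqₖ₋₁ + qₖ₋₂ (with p₋₁=1, p₋₂=0, q₋₁=0, q₋₂=1):
  k=0: a=18, p=18, q=1
  k=1: a=11, p=199, q=11
  k=2: a=1, p=217, q=12
  k=3: a=2, p=633, q=35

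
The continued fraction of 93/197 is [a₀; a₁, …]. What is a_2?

8

93 = 0·197 + 93   →  a_0 = 0
197 = 2·93 + 11   →  a_1 = 2
93 = 8·11 + 5   →  a_2 = 8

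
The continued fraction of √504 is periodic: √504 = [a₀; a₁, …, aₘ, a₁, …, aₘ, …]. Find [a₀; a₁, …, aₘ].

a₀ = ⌊√504⌋ = 22.
With m₀=0, d₀=1 and mₖ₊₁ = dₖaₖ − mₖ, dₖ₊₁ = (n − mₖ₊₁²)/dₖ, aₖ₊₁ = ⌊(a₀+mₖ₊₁)/dₖ₊₁⌋:
  k=1: m=22, d=20, a=2
  k=2: m=18, d=9, a=4
  k=3: m=18, d=20, a=2
  k=4: m=22, d=1, a=44
d=1 and a=2a₀=44 at k=4, so the next step gives (m, d) = (22, 20) again — its k=1 value — and the period has length 4.

[22; 2, 4, 2, 44]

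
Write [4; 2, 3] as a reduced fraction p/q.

Using pₖ = aₖpₖ₋₁ + pₖ₋₂ and qₖ = aₖqₖ₋₁ + qₖ₋₂:
  k=0: a=4, p=4, q=1
  k=1: a=2, p=9, q=2
  k=2: a=3, p=31, q=7

31/7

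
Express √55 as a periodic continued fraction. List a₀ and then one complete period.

a₀ = ⌊√55⌋ = 7.
With m₀=0, d₀=1 and mₖ₊₁ = dₖaₖ − mₖ, dₖ₊₁ = (n − mₖ₊₁²)/dₖ, aₖ₊₁ = ⌊(a₀+mₖ₊₁)/dₖ₊₁⌋:
  k=1: m=7, d=6, a=2
  k=2: m=5, d=5, a=2
  k=3: m=5, d=6, a=2
  k=4: m=7, d=1, a=14
d=1 and a=2a₀=14 at k=4, so the next step gives (m, d) = (7, 6) again — its k=1 value — and the period has length 4.

[7; 2, 2, 2, 14]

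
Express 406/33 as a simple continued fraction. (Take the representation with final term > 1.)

[12; 3, 3, 3]

406 = 12*33 + 10
33 = 3*10 + 3
10 = 3*3 + 1
3 = 3*1 + 0  (stop)
So 406/33 = [12; 3, 3, 3].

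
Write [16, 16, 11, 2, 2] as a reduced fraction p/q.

14729/917

Fold from the inside: start with 2/1.
  2 + 1/2 = 5/2
  11 + 2/5 = 57/5
  16 + 5/57 = 917/57
  16 + 57/917 = 14729/917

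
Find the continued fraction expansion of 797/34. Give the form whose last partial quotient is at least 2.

797 = 23×34 + 15
34 = 2×15 + 4
15 = 3×4 + 3
4 = 1×3 + 1
3 = 3×1 + 0  (stop)
So 797/34 = [23; 2, 3, 1, 3].

[23; 2, 3, 1, 3]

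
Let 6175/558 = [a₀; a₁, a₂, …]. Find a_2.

12

6175 = 11·558 + 37   →  a_0 = 11
558 = 15·37 + 3   →  a_1 = 15
37 = 12·3 + 1   →  a_2 = 12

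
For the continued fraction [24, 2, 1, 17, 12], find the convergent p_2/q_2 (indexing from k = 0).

73/3

Using pₖ = aₖpₖ₋₁ + pₖ₋₂, qₖ = aₖqₖ₋₁ + qₖ₋₂ (with p₋₁=1, p₋₂=0, q₋₁=0, q₋₂=1):
  k=0: a=24, p=24, q=1
  k=1: a=2, p=49, q=2
  k=2: a=1, p=73, q=3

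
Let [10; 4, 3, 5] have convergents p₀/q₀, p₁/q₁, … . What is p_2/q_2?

133/13

Using pₖ = aₖpₖ₋₁ + pₖ₋₂, qₖ = aₖqₖ₋₁ + qₖ₋₂ (with p₋₁=1, p₋₂=0, q₋₁=0, q₋₂=1):
  k=0: a=10, p=10, q=1
  k=1: a=4, p=41, q=4
  k=2: a=3, p=133, q=13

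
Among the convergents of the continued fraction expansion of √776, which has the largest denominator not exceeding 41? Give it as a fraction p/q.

195/7

√776 = [27; 1, 5, 1, 54, …] (period length 4).
Convergents:
  p_0/q_0 = 27/1
  p_1/q_1 = 28/1
  p_2/q_2 = 167/6
  p_3/q_3 = 195/7
  p_4/q_4 = 10697/384
q_3 = 7 ≤ 41 < 384 = q_4, so the answer is 195/7.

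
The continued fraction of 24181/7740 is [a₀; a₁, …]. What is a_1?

24181 = 3·7740 + 961   →  a_0 = 3
7740 = 8·961 + 52   →  a_1 = 8

8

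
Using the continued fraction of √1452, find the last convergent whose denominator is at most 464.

√1452 = [38; 9, 1, 1, 18, 1, 1, 9, 76, …] (period length 8).
Convergents:
  p_0/q_0 = 38/1
  p_1/q_1 = 343/9
  p_2/q_2 = 381/10
  p_3/q_3 = 724/19
  p_4/q_4 = 13413/352
  p_5/q_5 = 14137/371
  p_6/q_6 = 27550/723
q_5 = 371 ≤ 464 < 723 = q_6, so the answer is 14137/371.

14137/371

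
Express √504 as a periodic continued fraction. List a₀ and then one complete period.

[22; 2, 4, 2, 44]

a₀ = ⌊√504⌋ = 22.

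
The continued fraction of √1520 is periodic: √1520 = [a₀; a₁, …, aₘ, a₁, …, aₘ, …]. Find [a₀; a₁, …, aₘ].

a₀ = ⌊√1520⌋ = 38.
With m₀=0, d₀=1 and mₖ₊₁ = dₖaₖ − mₖ, dₖ₊₁ = (n − mₖ₊₁²)/dₖ, aₖ₊₁ = ⌊(a₀+mₖ₊₁)/dₖ₊₁⌋:
  k=1: m=38, d=76, a=1
  k=2: m=38, d=1, a=76
d=1 and a=2a₀=76 at k=2, so the next step gives (m, d) = (38, 76) again — its k=1 value — and the period has length 2.

[38; 1, 76]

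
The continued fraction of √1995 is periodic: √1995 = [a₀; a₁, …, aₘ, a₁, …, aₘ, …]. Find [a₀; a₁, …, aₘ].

[44; 1, 1, 1, 88]

a₀ = ⌊√1995⌋ = 44.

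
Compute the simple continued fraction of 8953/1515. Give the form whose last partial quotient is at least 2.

8953 = 5×1515 + 1378
1515 = 1×1378 + 137
1378 = 10×137 + 8
137 = 17×8 + 1
8 = 8×1 + 0  (stop)
So 8953/1515 = [5; 1, 10, 17, 8].

[5; 1, 10, 17, 8]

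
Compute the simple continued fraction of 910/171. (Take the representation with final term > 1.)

910 = 5·171 + 55
171 = 3·55 + 6
55 = 9·6 + 1
6 = 6·1 + 0  (stop)
So 910/171 = [5; 3, 9, 6].

[5; 3, 9, 6]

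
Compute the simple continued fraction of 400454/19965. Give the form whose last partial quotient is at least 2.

[20; 17, 3, 3, 14, 8]

400454 = 20×19965 + 1154
19965 = 17×1154 + 347
1154 = 3×347 + 113
347 = 3×113 + 8
113 = 14×8 + 1
8 = 8×1 + 0  (stop)
So 400454/19965 = [20; 17, 3, 3, 14, 8].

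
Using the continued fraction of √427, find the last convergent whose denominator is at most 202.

√427 = [20; 1, 1, 1, 40, …] (period length 4).
Convergents:
  p_0/q_0 = 20/1
  p_1/q_1 = 21/1
  p_2/q_2 = 41/2
  p_3/q_3 = 62/3
  p_4/q_4 = 2521/122
  p_5/q_5 = 2583/125
  p_6/q_6 = 5104/247
q_5 = 125 ≤ 202 < 247 = q_6, so the answer is 2583/125.

2583/125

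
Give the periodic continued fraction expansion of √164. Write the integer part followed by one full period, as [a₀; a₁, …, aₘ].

[12; 1, 4, 6, 4, 1, 24]

a₀ = ⌊√164⌋ = 12.
With m₀=0, d₀=1 and mₖ₊₁ = dₖaₖ − mₖ, dₖ₊₁ = (n − mₖ₊₁²)/dₖ, aₖ₊₁ = ⌊(a₀+mₖ₊₁)/dₖ₊₁⌋:
  k=1: m=12, d=20, a=1
  k=2: m=8, d=5, a=4
  k=3: m=12, d=4, a=6
  k=4: m=12, d=5, a=4
  k=5: m=8, d=20, a=1
  k=6: m=12, d=1, a=24
d=1 and a=2a₀=24 at k=6, so the next step gives (m, d) = (12, 20) again — its k=1 value — and the period has length 6.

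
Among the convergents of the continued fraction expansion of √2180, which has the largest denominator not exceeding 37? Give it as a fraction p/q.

1354/29

√2180 = [46; 1, 2, 4, 2, 1, 92, …] (period length 6).
Convergents:
  p_0/q_0 = 46/1
  p_1/q_1 = 47/1
  p_2/q_2 = 140/3
  p_3/q_3 = 607/13
  p_4/q_4 = 1354/29
  p_5/q_5 = 1961/42
q_4 = 29 ≤ 37 < 42 = q_5, so the answer is 1354/29.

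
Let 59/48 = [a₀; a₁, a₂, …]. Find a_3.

1

59 = 1·48 + 11   →  a_0 = 1
48 = 4·11 + 4   →  a_1 = 4
11 = 2·4 + 3   →  a_2 = 2
4 = 1·3 + 1   →  a_3 = 1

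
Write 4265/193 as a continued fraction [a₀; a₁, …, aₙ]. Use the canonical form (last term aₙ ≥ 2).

4265 = 22×193 + 19
193 = 10×19 + 3
19 = 6×3 + 1
3 = 3×1 + 0  (stop)
So 4265/193 = [22; 10, 6, 3].

[22; 10, 6, 3]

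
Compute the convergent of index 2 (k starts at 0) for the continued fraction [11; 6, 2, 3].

Using pₖ = aₖpₖ₋₁ + pₖ₋₂, qₖ = aₖqₖ₋₁ + qₖ₋₂ (with p₋₁=1, p₋₂=0, q₋₁=0, q₋₂=1):
  k=0: a=11, p=11, q=1
  k=1: a=6, p=67, q=6
  k=2: a=2, p=145, q=13

145/13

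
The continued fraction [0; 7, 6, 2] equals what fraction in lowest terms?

13/93

Using pₖ = aₖpₖ₋₁ + pₖ₋₂ and qₖ = aₖqₖ₋₁ + qₖ₋₂:
  k=0: a=0, p=0, q=1
  k=1: a=7, p=1, q=7
  k=2: a=6, p=6, q=43
  k=3: a=2, p=13, q=93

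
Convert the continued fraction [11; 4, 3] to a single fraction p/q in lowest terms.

146/13

Fold from the inside: start with 3/1.
  4 + 1/3 = 13/3
  11 + 3/13 = 146/13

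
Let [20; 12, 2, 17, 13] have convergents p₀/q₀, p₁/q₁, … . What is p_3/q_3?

8775/437

Using pₖ = aₖpₖ₋₁ + pₖ₋₂, qₖ = aₖqₖ₋₁ + qₖ₋₂ (with p₋₁=1, p₋₂=0, q₋₁=0, q₋₂=1):
  k=0: a=20, p=20, q=1
  k=1: a=12, p=241, q=12
  k=2: a=2, p=502, q=25
  k=3: a=17, p=8775, q=437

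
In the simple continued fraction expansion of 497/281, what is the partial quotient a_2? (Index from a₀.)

497 = 1·281 + 216   →  a_0 = 1
281 = 1·216 + 65   →  a_1 = 1
216 = 3·65 + 21   →  a_2 = 3

3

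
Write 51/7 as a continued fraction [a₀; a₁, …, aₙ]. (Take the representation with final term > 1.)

51 = 7·7 + 2
7 = 3·2 + 1
2 = 2·1 + 0  (stop)
So 51/7 = [7; 3, 2].

[7; 3, 2]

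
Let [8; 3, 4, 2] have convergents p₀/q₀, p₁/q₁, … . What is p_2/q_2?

Using pₖ = aₖpₖ₋₁ + pₖ₋₂, qₖ = aₖqₖ₋₁ + qₖ₋₂ (with p₋₁=1, p₋₂=0, q₋₁=0, q₋₂=1):
  k=0: a=8, p=8, q=1
  k=1: a=3, p=25, q=3
  k=2: a=4, p=108, q=13

108/13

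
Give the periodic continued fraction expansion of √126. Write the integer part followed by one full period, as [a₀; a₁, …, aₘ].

[11; 4, 2, 4, 22]

a₀ = ⌊√126⌋ = 11.
With m₀=0, d₀=1 and mₖ₊₁ = dₖaₖ − mₖ, dₖ₊₁ = (n − mₖ₊₁²)/dₖ, aₖ₊₁ = ⌊(a₀+mₖ₊₁)/dₖ₊₁⌋:
  k=1: m=11, d=5, a=4
  k=2: m=9, d=9, a=2
  k=3: m=9, d=5, a=4
  k=4: m=11, d=1, a=22
d=1 and a=2a₀=22 at k=4, so the next step gives (m, d) = (11, 5) again — its k=1 value — and the period has length 4.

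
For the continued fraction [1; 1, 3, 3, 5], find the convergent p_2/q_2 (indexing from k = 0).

Using pₖ = aₖpₖ₋₁ + pₖ₋₂, qₖ = aₖqₖ₋₁ + qₖ₋₂ (with p₋₁=1, p₋₂=0, q₋₁=0, q₋₂=1):
  k=0: a=1, p=1, q=1
  k=1: a=1, p=2, q=1
  k=2: a=3, p=7, q=4

7/4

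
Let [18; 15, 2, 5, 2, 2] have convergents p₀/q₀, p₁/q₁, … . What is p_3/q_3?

Using pₖ = aₖpₖ₋₁ + pₖ₋₂, qₖ = aₖqₖ₋₁ + qₖ₋₂ (with p₋₁=1, p₋₂=0, q₋₁=0, q₋₂=1):
  k=0: a=18, p=18, q=1
  k=1: a=15, p=271, q=15
  k=2: a=2, p=560, q=31
  k=3: a=5, p=3071, q=170

3071/170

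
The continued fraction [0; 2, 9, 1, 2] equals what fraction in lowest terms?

29/61

Fold from the inside: start with 2/1.
  1 + 1/2 = 3/2
  9 + 2/3 = 29/3
  2 + 3/29 = 61/29
  0 + 29/61 = 29/61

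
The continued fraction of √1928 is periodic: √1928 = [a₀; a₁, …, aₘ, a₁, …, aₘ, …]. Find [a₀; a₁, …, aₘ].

a₀ = ⌊√1928⌋ = 43.
With m₀=0, d₀=1 and mₖ₊₁ = dₖaₖ − mₖ, dₖ₊₁ = (n − mₖ₊₁²)/dₖ, aₖ₊₁ = ⌊(a₀+mₖ₊₁)/dₖ₊₁⌋:
  k=1: m=43, d=79, a=1
  k=2: m=36, d=8, a=9
  k=3: m=36, d=79, a=1
  k=4: m=43, d=1, a=86
d=1 and a=2a₀=86 at k=4, so the next step gives (m, d) = (43, 79) again — its k=1 value — and the period has length 4.

[43; 1, 9, 1, 86]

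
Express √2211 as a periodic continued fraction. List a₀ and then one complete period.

[47; 47, 94]

a₀ = ⌊√2211⌋ = 47.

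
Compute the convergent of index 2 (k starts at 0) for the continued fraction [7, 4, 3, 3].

94/13

Using pₖ = aₖpₖ₋₁ + pₖ₋₂, qₖ = aₖqₖ₋₁ + qₖ₋₂ (with p₋₁=1, p₋₂=0, q₋₁=0, q₋₂=1):
  k=0: a=7, p=7, q=1
  k=1: a=4, p=29, q=4
  k=2: a=3, p=94, q=13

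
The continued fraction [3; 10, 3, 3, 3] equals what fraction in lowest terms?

Fold from the inside: start with 3/1.
  3 + 1/3 = 10/3
  3 + 3/10 = 33/10
  10 + 10/33 = 340/33
  3 + 33/340 = 1053/340

1053/340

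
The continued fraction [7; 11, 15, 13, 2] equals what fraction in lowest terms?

31935/4504

Using pₖ = aₖpₖ₋₁ + pₖ₋₂ and qₖ = aₖqₖ₋₁ + qₖ₋₂:
  k=0: a=7, p=7, q=1
  k=1: a=11, p=78, q=11
  k=2: a=15, p=1177, q=166
  k=3: a=13, p=15379, q=2169
  k=4: a=2, p=31935, q=4504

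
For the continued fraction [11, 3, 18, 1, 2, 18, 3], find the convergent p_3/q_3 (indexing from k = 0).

Using pₖ = aₖpₖ₋₁ + pₖ₋₂, qₖ = aₖqₖ₋₁ + qₖ₋₂ (with p₋₁=1, p₋₂=0, q₋₁=0, q₋₂=1):
  k=0: a=11, p=11, q=1
  k=1: a=3, p=34, q=3
  k=2: a=18, p=623, q=55
  k=3: a=1, p=657, q=58

657/58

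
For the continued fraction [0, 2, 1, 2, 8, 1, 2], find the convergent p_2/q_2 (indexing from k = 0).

1/3

Using pₖ = aₖpₖ₋₁ + pₖ₋₂, qₖ = aₖqₖ₋₁ + qₖ₋₂ (with p₋₁=1, p₋₂=0, q₋₁=0, q₋₂=1):
  k=0: a=0, p=0, q=1
  k=1: a=2, p=1, q=2
  k=2: a=1, p=1, q=3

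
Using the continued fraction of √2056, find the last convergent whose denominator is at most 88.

1587/35

√2056 = [45; 2, 1, 10, 1, 2, 90, …] (period length 6).
Convergents:
  p_0/q_0 = 45/1
  p_1/q_1 = 91/2
  p_2/q_2 = 136/3
  p_3/q_3 = 1451/32
  p_4/q_4 = 1587/35
  p_5/q_5 = 4625/102
q_4 = 35 ≤ 88 < 102 = q_5, so the answer is 1587/35.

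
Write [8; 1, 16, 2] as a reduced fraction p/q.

313/35

Fold from the inside: start with 2/1.
  16 + 1/2 = 33/2
  1 + 2/33 = 35/33
  8 + 33/35 = 313/35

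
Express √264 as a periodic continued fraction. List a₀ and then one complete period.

[16; 4, 32]

a₀ = ⌊√264⌋ = 16.
With m₀=0, d₀=1 and mₖ₊₁ = dₖaₖ − mₖ, dₖ₊₁ = (n − mₖ₊₁²)/dₖ, aₖ₊₁ = ⌊(a₀+mₖ₊₁)/dₖ₊₁⌋:
  k=1: m=16, d=8, a=4
  k=2: m=16, d=1, a=32
d=1 and a=2a₀=32 at k=2, so the next step gives (m, d) = (16, 8) again — its k=1 value — and the period has length 2.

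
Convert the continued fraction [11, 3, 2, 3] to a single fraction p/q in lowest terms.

Fold from the inside: start with 3/1.
  2 + 1/3 = 7/3
  3 + 3/7 = 24/7
  11 + 7/24 = 271/24

271/24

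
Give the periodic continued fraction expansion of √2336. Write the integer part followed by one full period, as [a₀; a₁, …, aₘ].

[48; 3, 96]

a₀ = ⌊√2336⌋ = 48.
With m₀=0, d₀=1 and mₖ₊₁ = dₖaₖ − mₖ, dₖ₊₁ = (n − mₖ₊₁²)/dₖ, aₖ₊₁ = ⌊(a₀+mₖ₊₁)/dₖ₊₁⌋:
  k=1: m=48, d=32, a=3
  k=2: m=48, d=1, a=96
d=1 and a=2a₀=96 at k=2, so the next step gives (m, d) = (48, 32) again — its k=1 value — and the period has length 2.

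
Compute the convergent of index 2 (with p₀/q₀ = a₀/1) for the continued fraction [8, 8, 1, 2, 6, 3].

Using pₖ = aₖpₖ₋₁ + pₖ₋₂, qₖ = aₖqₖ₋₁ + qₖ₋₂ (with p₋₁=1, p₋₂=0, q₋₁=0, q₋₂=1):
  k=0: a=8, p=8, q=1
  k=1: a=8, p=65, q=8
  k=2: a=1, p=73, q=9

73/9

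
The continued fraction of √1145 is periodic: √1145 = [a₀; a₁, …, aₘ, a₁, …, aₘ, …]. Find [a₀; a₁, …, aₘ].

a₀ = ⌊√1145⌋ = 33.
With m₀=0, d₀=1 and mₖ₊₁ = dₖaₖ − mₖ, dₖ₊₁ = (n − mₖ₊₁²)/dₖ, aₖ₊₁ = ⌊(a₀+mₖ₊₁)/dₖ₊₁⌋:
  k=1: m=33, d=56, a=1
  k=2: m=23, d=11, a=5
  k=3: m=32, d=11, a=5
  k=4: m=23, d=56, a=1
  k=5: m=33, d=1, a=66
d=1 and a=2a₀=66 at k=5, so the next step gives (m, d) = (33, 56) again — its k=1 value — and the period has length 5.

[33; 1, 5, 5, 1, 66]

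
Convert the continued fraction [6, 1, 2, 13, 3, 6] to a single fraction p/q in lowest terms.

Using pₖ = aₖpₖ₋₁ + pₖ₋₂ and qₖ = aₖqₖ₋₁ + qₖ₋₂:
  k=0: a=6, p=6, q=1
  k=1: a=1, p=7, q=1
  k=2: a=2, p=20, q=3
  k=3: a=13, p=267, q=40
  k=4: a=3, p=821, q=123
  k=5: a=6, p=5193, q=778

5193/778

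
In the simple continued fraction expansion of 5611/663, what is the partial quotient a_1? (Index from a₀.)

5611 = 8·663 + 307   →  a_0 = 8
663 = 2·307 + 49   →  a_1 = 2

2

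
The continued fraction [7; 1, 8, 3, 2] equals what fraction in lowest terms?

513/65

Fold from the inside: start with 2/1.
  3 + 1/2 = 7/2
  8 + 2/7 = 58/7
  1 + 7/58 = 65/58
  7 + 58/65 = 513/65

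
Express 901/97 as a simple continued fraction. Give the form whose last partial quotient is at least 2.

901 = 9·97 + 28
97 = 3·28 + 13
28 = 2·13 + 2
13 = 6·2 + 1
2 = 2·1 + 0  (stop)
So 901/97 = [9; 3, 2, 6, 2].

[9; 3, 2, 6, 2]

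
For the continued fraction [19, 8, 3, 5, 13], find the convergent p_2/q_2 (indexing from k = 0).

Using pₖ = aₖpₖ₋₁ + pₖ₋₂, qₖ = aₖqₖ₋₁ + qₖ₋₂ (with p₋₁=1, p₋₂=0, q₋₁=0, q₋₂=1):
  k=0: a=19, p=19, q=1
  k=1: a=8, p=153, q=8
  k=2: a=3, p=478, q=25

478/25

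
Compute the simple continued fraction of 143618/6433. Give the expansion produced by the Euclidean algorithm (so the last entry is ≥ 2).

[22; 3, 13, 3, 12, 1, 3]

143618 = 22*6433 + 2092
6433 = 3*2092 + 157
2092 = 13*157 + 51
157 = 3*51 + 4
51 = 12*4 + 3
4 = 1*3 + 1
3 = 3*1 + 0  (stop)
So 143618/6433 = [22; 3, 13, 3, 12, 1, 3].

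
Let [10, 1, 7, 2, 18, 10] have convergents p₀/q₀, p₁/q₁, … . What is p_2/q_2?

87/8

Using pₖ = aₖpₖ₋₁ + pₖ₋₂, qₖ = aₖqₖ₋₁ + qₖ₋₂ (with p₋₁=1, p₋₂=0, q₋₁=0, q₋₂=1):
  k=0: a=10, p=10, q=1
  k=1: a=1, p=11, q=1
  k=2: a=7, p=87, q=8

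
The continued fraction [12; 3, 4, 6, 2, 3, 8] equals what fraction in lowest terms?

61826/5023

Fold from the inside: start with 8/1.
  3 + 1/8 = 25/8
  2 + 8/25 = 58/25
  6 + 25/58 = 373/58
  4 + 58/373 = 1550/373
  3 + 373/1550 = 5023/1550
  12 + 1550/5023 = 61826/5023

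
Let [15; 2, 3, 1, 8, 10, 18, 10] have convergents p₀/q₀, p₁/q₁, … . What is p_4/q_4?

Using pₖ = aₖpₖ₋₁ + pₖ₋₂, qₖ = aₖqₖ₋₁ + qₖ₋₂ (with p₋₁=1, p₋₂=0, q₋₁=0, q₋₂=1):
  k=0: a=15, p=15, q=1
  k=1: a=2, p=31, q=2
  k=2: a=3, p=108, q=7
  k=3: a=1, p=139, q=9
  k=4: a=8, p=1220, q=79

1220/79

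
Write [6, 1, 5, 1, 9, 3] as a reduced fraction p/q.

1467/214

Using pₖ = aₖpₖ₋₁ + pₖ₋₂ and qₖ = aₖqₖ₋₁ + qₖ₋₂:
  k=0: a=6, p=6, q=1
  k=1: a=1, p=7, q=1
  k=2: a=5, p=41, q=6
  k=3: a=1, p=48, q=7
  k=4: a=9, p=473, q=69
  k=5: a=3, p=1467, q=214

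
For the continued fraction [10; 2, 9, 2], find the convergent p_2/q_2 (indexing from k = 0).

Using pₖ = aₖpₖ₋₁ + pₖ₋₂, qₖ = aₖqₖ₋₁ + qₖ₋₂ (with p₋₁=1, p₋₂=0, q₋₁=0, q₋₂=1):
  k=0: a=10, p=10, q=1
  k=1: a=2, p=21, q=2
  k=2: a=9, p=199, q=19

199/19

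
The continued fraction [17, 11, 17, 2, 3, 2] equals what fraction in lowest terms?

52724/3085

Using pₖ = aₖpₖ₋₁ + pₖ₋₂ and qₖ = aₖqₖ₋₁ + qₖ₋₂:
  k=0: a=17, p=17, q=1
  k=1: a=11, p=188, q=11
  k=2: a=17, p=3213, q=188
  k=3: a=2, p=6614, q=387
  k=4: a=3, p=23055, q=1349
  k=5: a=2, p=52724, q=3085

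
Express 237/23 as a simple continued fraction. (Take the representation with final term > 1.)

[10; 3, 3, 2]

237 = 10×23 + 7
23 = 3×7 + 2
7 = 3×2 + 1
2 = 2×1 + 0  (stop)
So 237/23 = [10; 3, 3, 2].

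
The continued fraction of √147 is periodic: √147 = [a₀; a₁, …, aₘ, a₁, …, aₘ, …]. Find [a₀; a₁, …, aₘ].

a₀ = ⌊√147⌋ = 12.
With m₀=0, d₀=1 and mₖ₊₁ = dₖaₖ − mₖ, dₖ₊₁ = (n − mₖ₊₁²)/dₖ, aₖ₊₁ = ⌊(a₀+mₖ₊₁)/dₖ₊₁⌋:
  k=1: m=12, d=3, a=8
  k=2: m=12, d=1, a=24
d=1 and a=2a₀=24 at k=2, so the next step gives (m, d) = (12, 3) again — its k=1 value — and the period has length 2.

[12; 8, 24]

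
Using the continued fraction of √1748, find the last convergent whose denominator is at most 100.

√1748 = [41; 1, 4, 4, 4, 1, 82, …] (period length 6).
Convergents:
  p_0/q_0 = 41/1
  p_1/q_1 = 42/1
  p_2/q_2 = 209/5
  p_3/q_3 = 878/21
  p_4/q_4 = 3721/89
  p_5/q_5 = 4599/110
q_4 = 89 ≤ 100 < 110 = q_5, so the answer is 3721/89.

3721/89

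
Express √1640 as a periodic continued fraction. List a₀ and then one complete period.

a₀ = ⌊√1640⌋ = 40.
With m₀=0, d₀=1 and mₖ₊₁ = dₖaₖ − mₖ, dₖ₊₁ = (n − mₖ₊₁²)/dₖ, aₖ₊₁ = ⌊(a₀+mₖ₊₁)/dₖ₊₁⌋:
  k=1: m=40, d=40, a=2
  k=2: m=40, d=1, a=80
d=1 and a=2a₀=80 at k=2, so the next step gives (m, d) = (40, 40) again — its k=1 value — and the period has length 2.

[40; 2, 80]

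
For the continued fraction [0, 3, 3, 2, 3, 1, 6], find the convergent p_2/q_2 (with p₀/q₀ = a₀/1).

3/10

Using pₖ = aₖpₖ₋₁ + pₖ₋₂, qₖ = aₖqₖ₋₁ + qₖ₋₂ (with p₋₁=1, p₋₂=0, q₋₁=0, q₋₂=1):
  k=0: a=0, p=0, q=1
  k=1: a=3, p=1, q=3
  k=2: a=3, p=3, q=10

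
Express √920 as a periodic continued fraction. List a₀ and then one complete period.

[30; 3, 60]

a₀ = ⌊√920⌋ = 30.
With m₀=0, d₀=1 and mₖ₊₁ = dₖaₖ − mₖ, dₖ₊₁ = (n − mₖ₊₁²)/dₖ, aₖ₊₁ = ⌊(a₀+mₖ₊₁)/dₖ₊₁⌋:
  k=1: m=30, d=20, a=3
  k=2: m=30, d=1, a=60
d=1 and a=2a₀=60 at k=2, so the next step gives (m, d) = (30, 20) again — its k=1 value — and the period has length 2.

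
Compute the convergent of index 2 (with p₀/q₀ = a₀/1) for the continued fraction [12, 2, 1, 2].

Using pₖ = aₖpₖ₋₁ + pₖ₋₂, qₖ = aₖqₖ₋₁ + qₖ₋₂ (with p₋₁=1, p₋₂=0, q₋₁=0, q₋₂=1):
  k=0: a=12, p=12, q=1
  k=1: a=2, p=25, q=2
  k=2: a=1, p=37, q=3

37/3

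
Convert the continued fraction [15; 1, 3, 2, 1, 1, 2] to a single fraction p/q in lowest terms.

Fold from the inside: start with 2/1.
  1 + 1/2 = 3/2
  1 + 2/3 = 5/3
  2 + 3/5 = 13/5
  3 + 5/13 = 44/13
  1 + 13/44 = 57/44
  15 + 44/57 = 899/57

899/57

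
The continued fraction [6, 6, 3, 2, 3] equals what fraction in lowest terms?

930/151

Fold from the inside: start with 3/1.
  2 + 1/3 = 7/3
  3 + 3/7 = 24/7
  6 + 7/24 = 151/24
  6 + 24/151 = 930/151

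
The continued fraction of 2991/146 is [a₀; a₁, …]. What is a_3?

2991 = 20·146 + 71   →  a_0 = 20
146 = 2·71 + 4   →  a_1 = 2
71 = 17·4 + 3   →  a_2 = 17
4 = 1·3 + 1   →  a_3 = 1

1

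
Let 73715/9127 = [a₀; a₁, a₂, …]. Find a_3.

73715 = 8·9127 + 699   →  a_0 = 8
9127 = 13·699 + 40   →  a_1 = 13
699 = 17·40 + 19   →  a_2 = 17
40 = 2·19 + 2   →  a_3 = 2

2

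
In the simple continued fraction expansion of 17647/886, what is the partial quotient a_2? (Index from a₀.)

17647 = 19·886 + 813   →  a_0 = 19
886 = 1·813 + 73   →  a_1 = 1
813 = 11·73 + 10   →  a_2 = 11

11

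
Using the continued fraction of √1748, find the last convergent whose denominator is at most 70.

√1748 = [41; 1, 4, 4, 4, 1, 82, …] (period length 6).
Convergents:
  p_0/q_0 = 41/1
  p_1/q_1 = 42/1
  p_2/q_2 = 209/5
  p_3/q_3 = 878/21
  p_4/q_4 = 3721/89
q_3 = 21 ≤ 70 < 89 = q_4, so the answer is 878/21.

878/21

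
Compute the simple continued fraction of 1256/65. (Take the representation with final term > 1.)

[19; 3, 10, 2]

1256 = 19*65 + 21
65 = 3*21 + 2
21 = 10*2 + 1
2 = 2*1 + 0  (stop)
So 1256/65 = [19; 3, 10, 2].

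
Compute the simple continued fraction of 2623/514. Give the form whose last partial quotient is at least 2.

[5; 9, 1, 2, 3, 5]

2623 = 5*514 + 53
514 = 9*53 + 37
53 = 1*37 + 16
37 = 2*16 + 5
16 = 3*5 + 1
5 = 5*1 + 0  (stop)
So 2623/514 = [5; 9, 1, 2, 3, 5].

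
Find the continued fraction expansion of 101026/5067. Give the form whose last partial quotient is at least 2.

101026 = 19×5067 + 4753
5067 = 1×4753 + 314
4753 = 15×314 + 43
314 = 7×43 + 13
43 = 3×13 + 4
13 = 3×4 + 1
4 = 4×1 + 0  (stop)
So 101026/5067 = [19; 1, 15, 7, 3, 3, 4].

[19; 1, 15, 7, 3, 3, 4]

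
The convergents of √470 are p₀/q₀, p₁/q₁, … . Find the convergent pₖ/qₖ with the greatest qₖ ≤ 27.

√470 = [21; 1, 2, 8, 2, 1, 42, …] (period length 6).
Convergents:
  p_0/q_0 = 21/1
  p_1/q_1 = 22/1
  p_2/q_2 = 65/3
  p_3/q_3 = 542/25
  p_4/q_4 = 1149/53
q_3 = 25 ≤ 27 < 53 = q_4, so the answer is 542/25.

542/25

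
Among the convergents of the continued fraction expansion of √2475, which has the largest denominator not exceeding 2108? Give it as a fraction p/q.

79201/1592

√2475 = [49; 1, 2, 1, 98, …] (period length 4).
Convergents:
  p_0/q_0 = 49/1
  p_1/q_1 = 50/1
  p_2/q_2 = 149/3
  p_3/q_3 = 199/4
  p_4/q_4 = 19651/395
  p_5/q_5 = 19850/399
  p_6/q_6 = 59351/1193
  p_7/q_7 = 79201/1592
  p_8/q_8 = 7821049/157209
q_7 = 1592 ≤ 2108 < 157209 = q_8, so the answer is 79201/1592.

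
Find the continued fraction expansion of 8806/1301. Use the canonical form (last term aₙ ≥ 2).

[6; 1, 3, 3, 9, 1, 2, 3]

8806 = 6*1301 + 1000
1301 = 1*1000 + 301
1000 = 3*301 + 97
301 = 3*97 + 10
97 = 9*10 + 7
10 = 1*7 + 3
7 = 2*3 + 1
3 = 3*1 + 0  (stop)
So 8806/1301 = [6; 1, 3, 3, 9, 1, 2, 3].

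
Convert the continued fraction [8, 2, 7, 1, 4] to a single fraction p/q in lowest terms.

Fold from the inside: start with 4/1.
  1 + 1/4 = 5/4
  7 + 4/5 = 39/5
  2 + 5/39 = 83/39
  8 + 39/83 = 703/83

703/83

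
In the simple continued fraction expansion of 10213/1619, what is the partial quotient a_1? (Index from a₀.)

3

10213 = 6·1619 + 499   →  a_0 = 6
1619 = 3·499 + 122   →  a_1 = 3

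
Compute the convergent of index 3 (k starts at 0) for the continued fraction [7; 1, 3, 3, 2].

Using pₖ = aₖpₖ₋₁ + pₖ₋₂, qₖ = aₖqₖ₋₁ + qₖ₋₂ (with p₋₁=1, p₋₂=0, q₋₁=0, q₋₂=1):
  k=0: a=7, p=7, q=1
  k=1: a=1, p=8, q=1
  k=2: a=3, p=31, q=4
  k=3: a=3, p=101, q=13

101/13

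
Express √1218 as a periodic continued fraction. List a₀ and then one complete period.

a₀ = ⌊√1218⌋ = 34.
With m₀=0, d₀=1 and mₖ₊₁ = dₖaₖ − mₖ, dₖ₊₁ = (n − mₖ₊₁²)/dₖ, aₖ₊₁ = ⌊(a₀+mₖ₊₁)/dₖ₊₁⌋:
  k=1: m=34, d=62, a=1
  k=2: m=28, d=7, a=8
  k=3: m=28, d=62, a=1
  k=4: m=34, d=1, a=68
d=1 and a=2a₀=68 at k=4, so the next step gives (m, d) = (34, 62) again — its k=1 value — and the period has length 4.

[34; 1, 8, 1, 68]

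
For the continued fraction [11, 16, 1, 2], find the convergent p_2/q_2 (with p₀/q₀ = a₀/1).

188/17

Using pₖ = aₖpₖ₋₁ + pₖ₋₂, qₖ = aₖqₖ₋₁ + qₖ₋₂ (with p₋₁=1, p₋₂=0, q₋₁=0, q₋₂=1):
  k=0: a=11, p=11, q=1
  k=1: a=16, p=177, q=16
  k=2: a=1, p=188, q=17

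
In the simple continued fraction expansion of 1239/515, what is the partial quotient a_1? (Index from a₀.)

2

1239 = 2·515 + 209   →  a_0 = 2
515 = 2·209 + 97   →  a_1 = 2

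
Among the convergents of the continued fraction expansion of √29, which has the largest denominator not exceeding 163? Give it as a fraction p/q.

√29 = [5; 2, 1, 1, 2, 10, …] (period length 5).
Convergents:
  p_0/q_0 = 5/1
  p_1/q_1 = 11/2
  p_2/q_2 = 16/3
  p_3/q_3 = 27/5
  p_4/q_4 = 70/13
  p_5/q_5 = 727/135
  p_6/q_6 = 1524/283
q_5 = 135 ≤ 163 < 283 = q_6, so the answer is 727/135.

727/135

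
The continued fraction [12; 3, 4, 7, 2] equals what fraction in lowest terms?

Fold from the inside: start with 2/1.
  7 + 1/2 = 15/2
  4 + 2/15 = 62/15
  3 + 15/62 = 201/62
  12 + 62/201 = 2474/201

2474/201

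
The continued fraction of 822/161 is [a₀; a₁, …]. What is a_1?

822 = 5·161 + 17   →  a_0 = 5
161 = 9·17 + 8   →  a_1 = 9

9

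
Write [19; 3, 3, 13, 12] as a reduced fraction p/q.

Fold from the inside: start with 12/1.
  13 + 1/12 = 157/12
  3 + 12/157 = 483/157
  3 + 157/483 = 1606/483
  19 + 483/1606 = 30997/1606

30997/1606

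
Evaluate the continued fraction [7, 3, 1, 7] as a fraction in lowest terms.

Fold from the inside: start with 7/1.
  1 + 1/7 = 8/7
  3 + 7/8 = 31/8
  7 + 8/31 = 225/31

225/31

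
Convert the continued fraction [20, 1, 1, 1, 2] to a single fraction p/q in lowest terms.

Using pₖ = aₖpₖ₋₁ + pₖ₋₂ and qₖ = aₖqₖ₋₁ + qₖ₋₂:
  k=0: a=20, p=20, q=1
  k=1: a=1, p=21, q=1
  k=2: a=1, p=41, q=2
  k=3: a=1, p=62, q=3
  k=4: a=2, p=165, q=8

165/8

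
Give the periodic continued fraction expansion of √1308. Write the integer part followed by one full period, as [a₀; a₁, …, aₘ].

a₀ = ⌊√1308⌋ = 36.
With m₀=0, d₀=1 and mₖ₊₁ = dₖaₖ − mₖ, dₖ₊₁ = (n − mₖ₊₁²)/dₖ, aₖ₊₁ = ⌊(a₀+mₖ₊₁)/dₖ₊₁⌋:
  k=1: m=36, d=12, a=6
  k=2: m=36, d=1, a=72
d=1 and a=2a₀=72 at k=2, so the next step gives (m, d) = (36, 12) again — its k=1 value — and the period has length 2.

[36; 6, 72]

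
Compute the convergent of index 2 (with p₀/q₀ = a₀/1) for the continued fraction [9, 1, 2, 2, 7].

Using pₖ = aₖpₖ₋₁ + pₖ₋₂, qₖ = aₖqₖ₋₁ + qₖ₋₂ (with p₋₁=1, p₋₂=0, q₋₁=0, q₋₂=1):
  k=0: a=9, p=9, q=1
  k=1: a=1, p=10, q=1
  k=2: a=2, p=29, q=3

29/3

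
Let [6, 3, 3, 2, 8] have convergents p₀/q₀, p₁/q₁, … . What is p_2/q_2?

63/10

Using pₖ = aₖpₖ₋₁ + pₖ₋₂, qₖ = aₖqₖ₋₁ + qₖ₋₂ (with p₋₁=1, p₋₂=0, q₋₁=0, q₋₂=1):
  k=0: a=6, p=6, q=1
  k=1: a=3, p=19, q=3
  k=2: a=3, p=63, q=10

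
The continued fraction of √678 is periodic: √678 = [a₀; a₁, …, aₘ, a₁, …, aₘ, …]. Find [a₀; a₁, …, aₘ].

a₀ = ⌊√678⌋ = 26.
With m₀=0, d₀=1 and mₖ₊₁ = dₖaₖ − mₖ, dₖ₊₁ = (n − mₖ₊₁²)/dₖ, aₖ₊₁ = ⌊(a₀+mₖ₊₁)/dₖ₊₁⌋:
  k=1: m=26, d=2, a=26
  k=2: m=26, d=1, a=52
d=1 and a=2a₀=52 at k=2, so the next step gives (m, d) = (26, 2) again — its k=1 value — and the period has length 2.

[26; 26, 52]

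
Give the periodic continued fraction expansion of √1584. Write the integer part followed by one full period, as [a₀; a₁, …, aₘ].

a₀ = ⌊√1584⌋ = 39.
With m₀=0, d₀=1 and mₖ₊₁ = dₖaₖ − mₖ, dₖ₊₁ = (n − mₖ₊₁²)/dₖ, aₖ₊₁ = ⌊(a₀+mₖ₊₁)/dₖ₊₁⌋:
  k=1: m=39, d=63, a=1
  k=2: m=24, d=16, a=3
  k=3: m=24, d=63, a=1
  k=4: m=39, d=1, a=78
d=1 and a=2a₀=78 at k=4, so the next step gives (m, d) = (39, 63) again — its k=1 value — and the period has length 4.

[39; 1, 3, 1, 78]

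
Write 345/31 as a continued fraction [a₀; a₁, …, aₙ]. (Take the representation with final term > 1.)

345 = 11·31 + 4
31 = 7·4 + 3
4 = 1·3 + 1
3 = 3·1 + 0  (stop)
So 345/31 = [11; 7, 1, 3].

[11; 7, 1, 3]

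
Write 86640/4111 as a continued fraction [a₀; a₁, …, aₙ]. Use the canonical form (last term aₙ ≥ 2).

86640 = 21·4111 + 309
4111 = 13·309 + 94
309 = 3·94 + 27
94 = 3·27 + 13
27 = 2·13 + 1
13 = 13·1 + 0  (stop)
So 86640/4111 = [21; 13, 3, 3, 2, 13].

[21; 13, 3, 3, 2, 13]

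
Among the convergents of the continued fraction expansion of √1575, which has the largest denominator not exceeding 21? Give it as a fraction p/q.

635/16

√1575 = [39; 1, 2, 5, 2, 1, 78, …] (period length 6).
Convergents:
  p_0/q_0 = 39/1
  p_1/q_1 = 40/1
  p_2/q_2 = 119/3
  p_3/q_3 = 635/16
  p_4/q_4 = 1389/35
q_3 = 16 ≤ 21 < 35 = q_4, so the answer is 635/16.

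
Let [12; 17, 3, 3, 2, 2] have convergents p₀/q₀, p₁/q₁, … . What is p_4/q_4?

4799/398

Using pₖ = aₖpₖ₋₁ + pₖ₋₂, qₖ = aₖqₖ₋₁ + qₖ₋₂ (with p₋₁=1, p₋₂=0, q₋₁=0, q₋₂=1):
  k=0: a=12, p=12, q=1
  k=1: a=17, p=205, q=17
  k=2: a=3, p=627, q=52
  k=3: a=3, p=2086, q=173
  k=4: a=2, p=4799, q=398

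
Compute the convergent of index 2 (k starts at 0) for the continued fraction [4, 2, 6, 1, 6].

Using pₖ = aₖpₖ₋₁ + pₖ₋₂, qₖ = aₖqₖ₋₁ + qₖ₋₂ (with p₋₁=1, p₋₂=0, q₋₁=0, q₋₂=1):
  k=0: a=4, p=4, q=1
  k=1: a=2, p=9, q=2
  k=2: a=6, p=58, q=13

58/13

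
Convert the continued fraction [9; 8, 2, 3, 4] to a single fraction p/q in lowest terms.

2307/253

Using pₖ = aₖpₖ₋₁ + pₖ₋₂ and qₖ = aₖqₖ₋₁ + qₖ₋₂:
  k=0: a=9, p=9, q=1
  k=1: a=8, p=73, q=8
  k=2: a=2, p=155, q=17
  k=3: a=3, p=538, q=59
  k=4: a=4, p=2307, q=253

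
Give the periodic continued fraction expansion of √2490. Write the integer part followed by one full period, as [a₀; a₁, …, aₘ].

a₀ = ⌊√2490⌋ = 49.
With m₀=0, d₀=1 and mₖ₊₁ = dₖaₖ − mₖ, dₖ₊₁ = (n − mₖ₊₁²)/dₖ, aₖ₊₁ = ⌊(a₀+mₖ₊₁)/dₖ₊₁⌋:
  k=1: m=49, d=89, a=1
  k=2: m=40, d=10, a=8
  k=3: m=40, d=89, a=1
  k=4: m=49, d=1, a=98
d=1 and a=2a₀=98 at k=4, so the next step gives (m, d) = (49, 89) again — its k=1 value — and the period has length 4.

[49; 1, 8, 1, 98]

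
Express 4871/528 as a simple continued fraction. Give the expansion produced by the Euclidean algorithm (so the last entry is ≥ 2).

[9; 4, 2, 3, 2, 7]

4871 = 9·528 + 119
528 = 4·119 + 52
119 = 2·52 + 15
52 = 3·15 + 7
15 = 2·7 + 1
7 = 7·1 + 0  (stop)
So 4871/528 = [9; 4, 2, 3, 2, 7].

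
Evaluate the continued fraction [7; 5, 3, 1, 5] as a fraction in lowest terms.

Fold from the inside: start with 5/1.
  1 + 1/5 = 6/5
  3 + 5/6 = 23/6
  5 + 6/23 = 121/23
  7 + 23/121 = 870/121

870/121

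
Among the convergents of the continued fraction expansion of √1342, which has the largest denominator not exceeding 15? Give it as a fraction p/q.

√1342 = [36; 1, 1, 1, 2, 1, 1, 1, 72, …] (period length 8).
Convergents:
  p_0/q_0 = 36/1
  p_1/q_1 = 37/1
  p_2/q_2 = 73/2
  p_3/q_3 = 110/3
  p_4/q_4 = 293/8
  p_5/q_5 = 403/11
  p_6/q_6 = 696/19
q_5 = 11 ≤ 15 < 19 = q_6, so the answer is 403/11.

403/11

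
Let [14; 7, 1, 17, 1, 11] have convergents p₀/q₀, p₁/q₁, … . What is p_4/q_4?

Using pₖ = aₖpₖ₋₁ + pₖ₋₂, qₖ = aₖqₖ₋₁ + qₖ₋₂ (with p₋₁=1, p₋₂=0, q₋₁=0, q₋₂=1):
  k=0: a=14, p=14, q=1
  k=1: a=7, p=99, q=7
  k=2: a=1, p=113, q=8
  k=3: a=17, p=2020, q=143
  k=4: a=1, p=2133, q=151

2133/151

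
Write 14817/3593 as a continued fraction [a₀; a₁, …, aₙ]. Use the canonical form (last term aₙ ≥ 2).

[4; 8, 13, 2, 16]

14817 = 4*3593 + 445
3593 = 8*445 + 33
445 = 13*33 + 16
33 = 2*16 + 1
16 = 16*1 + 0  (stop)
So 14817/3593 = [4; 8, 13, 2, 16].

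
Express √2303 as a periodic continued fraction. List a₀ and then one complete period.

[47; 1, 94]

a₀ = ⌊√2303⌋ = 47.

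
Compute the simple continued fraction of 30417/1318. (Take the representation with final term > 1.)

[23; 12, 1, 3, 1, 9, 2]

30417 = 23·1318 + 103
1318 = 12·103 + 82
103 = 1·82 + 21
82 = 3·21 + 19
21 = 1·19 + 2
19 = 9·2 + 1
2 = 2·1 + 0  (stop)
So 30417/1318 = [23; 12, 1, 3, 1, 9, 2].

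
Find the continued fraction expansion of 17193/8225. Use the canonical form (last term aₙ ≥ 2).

[2; 11, 14, 3, 2, 7]

17193 = 2·8225 + 743
8225 = 11·743 + 52
743 = 14·52 + 15
52 = 3·15 + 7
15 = 2·7 + 1
7 = 7·1 + 0  (stop)
So 17193/8225 = [2; 11, 14, 3, 2, 7].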